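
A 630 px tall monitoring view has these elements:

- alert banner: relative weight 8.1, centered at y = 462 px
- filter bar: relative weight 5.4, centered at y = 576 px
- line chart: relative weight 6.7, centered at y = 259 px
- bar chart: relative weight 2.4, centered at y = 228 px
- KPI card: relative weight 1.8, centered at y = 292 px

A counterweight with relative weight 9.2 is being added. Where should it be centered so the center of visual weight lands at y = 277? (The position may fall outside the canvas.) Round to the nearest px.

After adding the counterweight, total weight = 8.1 + 5.4 + 6.7 + 2.4 + 1.8 + 9.2 = 33.6.
y: target moment 33.6×277 = 9307.2; current 8.1·462 + 5.4·576 + 6.7·259 + 2.4·228 + 1.8·292 = 9660.7; the counterweight supplies -353.5, so y = -353.5/9.2 ≈ -38.42.

y ≈ -38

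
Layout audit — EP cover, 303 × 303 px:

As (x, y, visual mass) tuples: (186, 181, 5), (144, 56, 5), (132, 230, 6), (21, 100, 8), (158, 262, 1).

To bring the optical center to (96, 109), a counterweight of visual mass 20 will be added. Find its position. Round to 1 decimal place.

With the counterweight, Σw becomes 5 + 5 + 6 + 8 + 1 + 20 = 45.
x: need Σw·x = 45·96 = 4320. Existing = 5·186 + 5·144 + 6·132 + 8·21 + 1·158 = 2768. Remainder 1552 / 20 ≈ 77.60.
y: need Σw·y = 45·109 = 4905. Existing = 5·181 + 5·56 + 6·230 + 8·100 + 1·262 = 3627. Remainder 1278 / 20 ≈ 63.90.

(77.6, 63.9)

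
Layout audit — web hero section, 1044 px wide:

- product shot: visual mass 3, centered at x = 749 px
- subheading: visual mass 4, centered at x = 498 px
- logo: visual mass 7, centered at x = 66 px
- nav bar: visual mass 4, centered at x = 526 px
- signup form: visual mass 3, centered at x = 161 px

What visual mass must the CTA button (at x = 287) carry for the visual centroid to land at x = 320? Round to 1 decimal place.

Fixed elements: Σw = 3 + 4 + 7 + 4 + 3 = 21, Σw·x = 3·749 + 4·498 + 7·66 + 4·526 + 3·161 = 7288.
For the centroid to hit 320: (7288 + w·287) / (21 + w) = 320.
Rearranging, w·(287 − 320) = 320·21 − 7288 = -568, so w ≈ -568/-33 = 17.21.

w ≈ 17.2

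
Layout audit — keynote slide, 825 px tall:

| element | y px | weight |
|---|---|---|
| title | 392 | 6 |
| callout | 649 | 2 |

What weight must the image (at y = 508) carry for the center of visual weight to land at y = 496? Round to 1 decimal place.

Fixed elements: Σw = 6 + 2 = 8, Σw·y = 6·392 + 2·649 = 3650.
Set Σw·y/Σw = 496: (3650 + 508w) = 496·(8 + w).
Rearranging, w·(508 − 496) = 496·8 − 3650 = 318, so w ≈ 318/12 = 26.50.

w ≈ 26.5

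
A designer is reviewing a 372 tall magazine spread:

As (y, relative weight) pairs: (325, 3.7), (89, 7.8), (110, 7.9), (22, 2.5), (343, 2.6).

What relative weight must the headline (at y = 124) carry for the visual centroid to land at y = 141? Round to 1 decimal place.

Existing Σw = 24.5 (3.7 + 7.8 + 7.9 + 2.5 + 2.6); existing moment 3.7·325 + 7.8·89 + 7.9·110 + 2.5·22 + 2.6·343 = 3712.5.
Balance at y = 141 requires (3712.5 + w·124) / (24.5 + w) = 141.
Solving: w = (141·24.5 − 3712.5) / (124 − 141) = -258.0 / -17 ≈ 15.18.

w ≈ 15.2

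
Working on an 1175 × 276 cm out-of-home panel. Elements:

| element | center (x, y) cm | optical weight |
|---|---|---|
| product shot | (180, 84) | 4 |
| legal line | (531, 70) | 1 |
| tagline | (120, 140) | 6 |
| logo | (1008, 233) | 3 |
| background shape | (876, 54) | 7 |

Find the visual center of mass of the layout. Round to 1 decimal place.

(529.9, 110.6)

Total weight = 4 + 1 + 6 + 3 + 7 = 21.
x-moment: 4·180 + 1·531 + 6·120 + 3·1008 + 7·876 = 11127; centroid 11127/21 ≈ 529.86.
y-moment: 4·84 + 1·70 + 6·140 + 3·233 + 7·54 = 2323; centroid 2323/21 ≈ 110.62.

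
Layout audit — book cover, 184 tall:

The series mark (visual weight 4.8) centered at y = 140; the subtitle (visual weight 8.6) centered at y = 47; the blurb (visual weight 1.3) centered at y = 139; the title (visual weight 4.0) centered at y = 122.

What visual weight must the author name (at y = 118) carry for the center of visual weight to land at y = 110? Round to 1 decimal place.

Fixed elements: Σw = 4.8 + 8.6 + 1.3 + 4.0 = 18.7, Σw·y = 4.8·140 + 8.6·47 + 1.3·139 + 4.0·122 = 1744.9.
Set Σw·y/Σw = 110: (1744.9 + 118w) = 110·(18.7 + w).
Rearranging, w·(118 − 110) = 110·18.7 − 1744.9 = 312.1, so w ≈ 312.1/8 = 39.01.

w ≈ 39.0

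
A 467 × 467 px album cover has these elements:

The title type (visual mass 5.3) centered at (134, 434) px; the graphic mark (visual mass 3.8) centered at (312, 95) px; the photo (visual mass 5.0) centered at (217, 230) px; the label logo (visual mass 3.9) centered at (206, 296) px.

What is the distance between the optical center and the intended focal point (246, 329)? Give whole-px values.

≈ 64 px

Σw = 5.3 + 3.8 + 5.0 + 3.9 = 18.0.
x-moment: 5.3·134 + 3.8·312 + 5.0·217 + 3.9·206 = 3784.2; centroid 3784.2/18.0 ≈ 210.23.
y-moment: 5.3·434 + 3.8·95 + 5.0·230 + 3.9·296 = 4965.6; centroid 4965.6/18.0 ≈ 275.87.
Offset from (246, 329): Δx ≈ -35.77, Δy ≈ -53.13; distance = √(Δx² + Δy²) ≈ 64.05.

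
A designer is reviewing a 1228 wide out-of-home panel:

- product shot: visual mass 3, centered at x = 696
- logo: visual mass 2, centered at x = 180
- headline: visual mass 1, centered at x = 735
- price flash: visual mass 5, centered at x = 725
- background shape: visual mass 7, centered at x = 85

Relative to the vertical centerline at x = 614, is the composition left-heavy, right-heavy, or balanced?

Σw = 3 + 2 + 1 + 5 + 7 = 18.
x: (3·696 + 2·180 + 1·735 + 5·725 + 7·85) / 18 = 7403 / 18 ≈ 411.28
Since 411.3 is left of 614, the composition reads left-heavy.

left-heavy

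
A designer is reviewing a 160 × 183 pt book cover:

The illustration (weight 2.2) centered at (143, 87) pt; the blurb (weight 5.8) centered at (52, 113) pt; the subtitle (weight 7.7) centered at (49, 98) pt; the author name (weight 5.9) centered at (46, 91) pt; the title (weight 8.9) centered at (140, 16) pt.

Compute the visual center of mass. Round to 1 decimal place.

(82.3, 74.8)

Weights sum to 2.2 + 5.8 + 7.7 + 5.9 + 8.9 = 30.5.
x-moment: 2.2·143 + 5.8·52 + 7.7·49 + 5.9·46 + 8.9·140 = 2510.9; centroid 2510.9/30.5 ≈ 82.32.
y-moment: 2.2·87 + 5.8·113 + 7.7·98 + 5.9·91 + 8.9·16 = 2280.7; centroid 2280.7/30.5 ≈ 74.78.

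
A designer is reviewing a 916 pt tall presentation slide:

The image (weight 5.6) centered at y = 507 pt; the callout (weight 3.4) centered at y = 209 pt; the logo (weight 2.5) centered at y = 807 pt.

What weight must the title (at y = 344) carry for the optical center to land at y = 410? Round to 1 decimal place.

w ≈ 12.9

Known weights sum to 5.6 + 3.4 + 2.5 = 11.5; their moment is 5.6·507 + 3.4·209 + 2.5·807 = 5567.3.
Set Σw·y/Σw = 410: (5567.3 + 344w) = 410·(11.5 + w).
Solving: w = (410·11.5 − 5567.3) / (344 − 410) = -852.3 / -66 ≈ 12.91.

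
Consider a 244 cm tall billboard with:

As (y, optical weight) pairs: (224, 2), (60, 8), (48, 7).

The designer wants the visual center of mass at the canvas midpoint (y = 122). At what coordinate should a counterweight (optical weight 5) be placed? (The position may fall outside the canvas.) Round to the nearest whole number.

y ≈ 284

New total weight: (2 + 8 + 7) + 5 = 22.
y: target moment 22×122 = 2684; current 2·224 + 8·60 + 7·48 = 1264; the counterweight supplies 1420, so y = 1420/5 ≈ 284.00.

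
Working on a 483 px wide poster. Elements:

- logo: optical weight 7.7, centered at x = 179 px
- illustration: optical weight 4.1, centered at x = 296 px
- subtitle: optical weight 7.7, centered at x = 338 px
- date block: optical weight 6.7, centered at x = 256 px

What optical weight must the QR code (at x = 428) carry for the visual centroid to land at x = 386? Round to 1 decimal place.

w ≈ 76.3

Fixed elements: Σw = 7.7 + 4.1 + 7.7 + 6.7 = 26.2, Σw·x = 7.7·179 + 4.1·296 + 7.7·338 + 6.7·256 = 6909.7.
For the centroid to hit 386: (6909.7 + w·428) / (26.2 + w) = 386.
So w = (386·26.2 − 6909.7)/(428 − 386) = 3203.5/42 ≈ 76.27.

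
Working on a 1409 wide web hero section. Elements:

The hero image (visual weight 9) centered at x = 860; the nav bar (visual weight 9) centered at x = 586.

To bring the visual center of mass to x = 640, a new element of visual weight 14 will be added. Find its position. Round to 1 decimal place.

With the new element, Σw becomes 9 + 9 + 14 = 32.
Along x: (13014 + 14·x) / 32 = 640 (existing moment 9·860 + 9·586 = 13014) ⇒ x = (20480 − 13014) / 14 ≈ 533.29.

x ≈ 533.3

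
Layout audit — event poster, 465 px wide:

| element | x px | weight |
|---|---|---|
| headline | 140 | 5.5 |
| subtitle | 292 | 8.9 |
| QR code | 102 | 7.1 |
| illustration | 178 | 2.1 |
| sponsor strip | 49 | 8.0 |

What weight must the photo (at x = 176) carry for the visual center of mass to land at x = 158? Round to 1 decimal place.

Fixed elements: Σw = 5.5 + 8.9 + 7.1 + 2.1 + 8.0 = 31.6, Σw·x = 5.5·140 + 8.9·292 + 7.1·102 + 2.1·178 + 8.0·49 = 4858.8.
For the centroid to hit 158: (4858.8 + w·176) / (31.6 + w) = 158.
Solving: w = (158·31.6 − 4858.8) / (176 − 158) = 134.0 / 18 ≈ 7.44.

w ≈ 7.4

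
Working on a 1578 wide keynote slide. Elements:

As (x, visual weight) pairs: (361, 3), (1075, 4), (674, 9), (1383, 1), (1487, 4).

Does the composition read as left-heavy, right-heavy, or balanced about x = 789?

right-heavy

Σw = 3 + 4 + 9 + 1 + 4 = 21.
Σw·x = 3·361 + 4·1075 + 9·674 + 1·1383 + 4·1487 = 18780, so x̄ = 18780/21 ≈ 894.29.
894.3 vs midline 789 → right-heavy.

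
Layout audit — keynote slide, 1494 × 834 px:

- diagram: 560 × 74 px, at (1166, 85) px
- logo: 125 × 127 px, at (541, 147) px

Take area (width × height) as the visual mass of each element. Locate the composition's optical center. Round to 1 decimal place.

(992.9, 102.2)

Areas: diagram 560·74 = 41440, logo 125·127 = 15875. Total weight = 57315.
x-moment: 41440·1166 + 15875·541 = 56907415; centroid 56907415/57315 ≈ 992.89.
y-moment: 41440·85 + 15875·147 = 5856025; centroid 5856025/57315 ≈ 102.17.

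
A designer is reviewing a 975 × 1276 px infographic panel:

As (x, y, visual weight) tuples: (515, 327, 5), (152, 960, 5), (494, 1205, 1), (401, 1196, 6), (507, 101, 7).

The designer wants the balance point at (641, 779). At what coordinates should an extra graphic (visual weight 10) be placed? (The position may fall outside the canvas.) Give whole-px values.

(1201, 1096)

With the extra graphic, Σw becomes 5 + 5 + 1 + 6 + 7 + 10 = 34.
Along x: (9784 + 10·x) / 34 = 641 (existing moment 5·515 + 5·152 + 1·494 + 6·401 + 7·507 = 9784) ⇒ x = (21794 − 9784) / 10 ≈ 1201.00.
Along y: (15523 + 10·y) / 34 = 779 (existing moment 5·327 + 5·960 + 1·1205 + 6·1196 + 7·101 = 15523) ⇒ y = (26486 − 15523) / 10 ≈ 1096.30.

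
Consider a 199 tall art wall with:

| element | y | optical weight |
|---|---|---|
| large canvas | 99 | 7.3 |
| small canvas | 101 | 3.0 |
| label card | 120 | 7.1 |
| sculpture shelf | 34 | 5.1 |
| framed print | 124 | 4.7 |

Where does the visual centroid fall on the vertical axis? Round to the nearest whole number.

y ≈ 97

Weights sum to 7.3 + 3.0 + 7.1 + 5.1 + 4.7 = 27.2.
Σw·y = 7.3·99 + 3.0·101 + 7.1·120 + 5.1·34 + 4.7·124 = 2633.9, so ȳ = 2633.9/27.2 ≈ 96.83.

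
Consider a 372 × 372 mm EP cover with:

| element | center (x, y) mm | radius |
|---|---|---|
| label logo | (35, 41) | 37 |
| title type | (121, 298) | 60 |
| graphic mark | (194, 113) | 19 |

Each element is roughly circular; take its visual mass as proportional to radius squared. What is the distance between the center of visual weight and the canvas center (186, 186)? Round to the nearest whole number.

Weights ∝ r²: label logo 37² = 1369, title type 60² = 3600, graphic mark 19² = 361; Σw = 5330.
x-moment: 1369·35 + 3600·121 + 361·194 = 553549; centroid 553549/5330 ≈ 103.86.
y-moment: 1369·41 + 3600·298 + 361·113 = 1169722; centroid 1169722/5330 ≈ 219.46.
Offset from (186, 186): Δx ≈ -82.14, Δy ≈ 33.46; distance = √(Δx² + Δy²) ≈ 88.70.

≈ 89 mm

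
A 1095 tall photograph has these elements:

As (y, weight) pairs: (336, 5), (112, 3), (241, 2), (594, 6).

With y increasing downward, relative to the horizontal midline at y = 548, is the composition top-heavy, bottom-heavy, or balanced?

Total weight = 5 + 3 + 2 + 6 = 16.
y-moment: 5·336 + 3·112 + 2·241 + 6·594 = 6062; centroid 6062/16 ≈ 378.88.
378.9 lies above (smaller y than) the midline 548, so the layout is top-heavy.

top-heavy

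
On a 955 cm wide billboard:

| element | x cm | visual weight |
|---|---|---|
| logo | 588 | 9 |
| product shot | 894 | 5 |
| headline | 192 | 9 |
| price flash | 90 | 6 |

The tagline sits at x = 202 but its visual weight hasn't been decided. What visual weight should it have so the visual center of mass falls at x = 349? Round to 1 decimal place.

w ≈ 13.0

Existing Σw = 29 (9 + 5 + 9 + 6); existing moment 9·588 + 5·894 + 9·192 + 6·90 = 12030.
Balance at x = 349 requires (12030 + w·202) / (29 + w) = 349.
Solving: w = (349·29 − 12030) / (202 − 349) = -1909 / -147 ≈ 12.99.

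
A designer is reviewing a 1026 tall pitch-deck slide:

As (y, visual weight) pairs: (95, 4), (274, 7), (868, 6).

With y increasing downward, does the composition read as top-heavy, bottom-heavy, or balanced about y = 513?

Σw = 4 + 7 + 6 = 17.
y: (4·95 + 7·274 + 6·868) / 17 = 7506 / 17 ≈ 441.53
Since 441.5 is above (smaller y than) 513, the composition reads top-heavy.

top-heavy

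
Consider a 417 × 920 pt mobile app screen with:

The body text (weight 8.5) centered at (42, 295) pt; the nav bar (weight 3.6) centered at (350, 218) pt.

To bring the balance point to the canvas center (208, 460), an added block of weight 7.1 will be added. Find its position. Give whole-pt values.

New total weight: (8.5 + 3.6) + 7.1 = 19.2.
x: target moment 19.2×208 = 3993.6; current 8.5·42 + 3.6·350 = 1617.0; the added block supplies 2376.6, so x = 2376.6/7.1 ≈ 334.73.
y: target moment 19.2×460 = 8832.0; current 8.5·295 + 3.6·218 = 3292.3; the added block supplies 5539.7, so y = 5539.7/7.1 ≈ 780.24.

(335, 780)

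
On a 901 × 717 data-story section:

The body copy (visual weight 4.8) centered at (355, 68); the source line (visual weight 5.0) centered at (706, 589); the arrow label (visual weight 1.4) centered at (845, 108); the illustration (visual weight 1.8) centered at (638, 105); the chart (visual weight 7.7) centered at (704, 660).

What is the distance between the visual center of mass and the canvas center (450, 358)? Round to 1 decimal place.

Total weight = 4.8 + 5.0 + 1.4 + 1.8 + 7.7 = 20.7.
x-moment: 4.8·355 + 5.0·706 + 1.4·845 + 1.8·638 + 7.7·704 = 12986.2; centroid 12986.2/20.7 ≈ 627.35.
y-moment: 4.8·68 + 5.0·589 + 1.4·108 + 1.8·105 + 7.7·660 = 8693.6; centroid 8693.6/20.7 ≈ 419.98.
From (450, 358): dx = 177.35, dy = 61.98, so the distance is √(dx²+dy²) ≈ 187.87.

≈ 187.9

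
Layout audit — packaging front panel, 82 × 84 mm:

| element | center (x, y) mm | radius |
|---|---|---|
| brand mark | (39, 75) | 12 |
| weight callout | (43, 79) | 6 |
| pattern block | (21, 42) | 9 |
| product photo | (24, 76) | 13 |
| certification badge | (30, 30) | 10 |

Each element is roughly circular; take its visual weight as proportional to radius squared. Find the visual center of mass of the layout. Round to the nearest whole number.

Weights ∝ r²: brand mark 12² = 144, weight callout 6² = 36, pattern block 9² = 81, product photo 13² = 169, certification badge 10² = 100; Σw = 530.
Σw·x = 144·39 + 36·43 + 81·21 + 169·24 + 100·30 = 15921, so x̄ = 15921/530 ≈ 30.04.
Σw·y = 144·75 + 36·79 + 81·42 + 169·76 + 100·30 = 32890, so ȳ = 32890/530 ≈ 62.06.

(30, 62)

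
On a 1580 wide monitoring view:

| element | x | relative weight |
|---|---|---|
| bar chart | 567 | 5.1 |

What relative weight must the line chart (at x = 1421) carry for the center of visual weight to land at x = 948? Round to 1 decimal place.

The single fixed element contributes weight 5.1, moment 5.1·567 = 2891.7.
For the centroid to hit 948: (2891.7 + w·1421) / (5.1 + w) = 948.
Rearranging, w·(1421 − 948) = 948·5.1 − 2891.7 = 1943.1, so w ≈ 1943.1/473 = 4.11.

w ≈ 4.1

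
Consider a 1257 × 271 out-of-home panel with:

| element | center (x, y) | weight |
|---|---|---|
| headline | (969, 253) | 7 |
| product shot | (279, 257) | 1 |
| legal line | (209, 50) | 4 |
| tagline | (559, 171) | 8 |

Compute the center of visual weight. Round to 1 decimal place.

(618.5, 179.8)

Weights sum to 7 + 1 + 4 + 8 = 20.
x: (7·969 + 1·279 + 4·209 + 8·559) / 20 = 12370 / 20 ≈ 618.50
y: (7·253 + 1·257 + 4·50 + 8·171) / 20 = 3596 / 20 ≈ 179.80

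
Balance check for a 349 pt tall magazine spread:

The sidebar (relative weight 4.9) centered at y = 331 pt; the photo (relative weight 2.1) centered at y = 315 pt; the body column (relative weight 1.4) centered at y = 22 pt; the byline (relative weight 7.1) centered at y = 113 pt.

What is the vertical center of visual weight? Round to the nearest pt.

y ≈ 201

Σw = 4.9 + 2.1 + 1.4 + 7.1 = 15.5.
Σw·y = 4.9·331 + 2.1·315 + 1.4·22 + 7.1·113 = 3116.5, so ȳ = 3116.5/15.5 ≈ 201.06.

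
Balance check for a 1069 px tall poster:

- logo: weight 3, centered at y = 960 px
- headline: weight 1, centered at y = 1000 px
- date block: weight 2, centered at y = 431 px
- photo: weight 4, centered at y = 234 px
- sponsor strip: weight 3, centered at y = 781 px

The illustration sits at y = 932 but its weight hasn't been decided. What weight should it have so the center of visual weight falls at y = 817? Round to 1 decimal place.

Known weights sum to 3 + 1 + 2 + 4 + 3 = 13; their moment is 3·960 + 1·1000 + 2·431 + 4·234 + 3·781 = 8021.
For the centroid to hit 817: (8021 + w·932) / (13 + w) = 817.
Solving: w = (817·13 − 8021) / (932 − 817) = 2600 / 115 ≈ 22.61.

w ≈ 22.6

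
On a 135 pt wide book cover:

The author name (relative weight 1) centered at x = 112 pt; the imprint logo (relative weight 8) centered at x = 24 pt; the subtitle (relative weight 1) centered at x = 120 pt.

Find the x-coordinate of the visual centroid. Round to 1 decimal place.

Σw = 1 + 8 + 1 = 10.
x-moment: 1·112 + 8·24 + 1·120 = 424; centroid 424/10 ≈ 42.40.

x ≈ 42.4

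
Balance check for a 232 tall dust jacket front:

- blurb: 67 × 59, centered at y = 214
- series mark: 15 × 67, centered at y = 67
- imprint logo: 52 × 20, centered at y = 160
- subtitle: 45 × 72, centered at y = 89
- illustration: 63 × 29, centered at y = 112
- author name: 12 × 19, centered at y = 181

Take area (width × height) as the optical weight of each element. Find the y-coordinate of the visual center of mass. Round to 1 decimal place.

y ≈ 142.9

Areas: blurb 67·59 = 3953, series mark 15·67 = 1005, imprint logo 52·20 = 1040, subtitle 45·72 = 3240, illustration 63·29 = 1827, author name 12·19 = 228. Total weight = 11293.
Σw·y = 3953·214 + 1005·67 + 1040·160 + 3240·89 + 1827·112 + 228·181 = 1613929, so ȳ = 1613929/11293 ≈ 142.91.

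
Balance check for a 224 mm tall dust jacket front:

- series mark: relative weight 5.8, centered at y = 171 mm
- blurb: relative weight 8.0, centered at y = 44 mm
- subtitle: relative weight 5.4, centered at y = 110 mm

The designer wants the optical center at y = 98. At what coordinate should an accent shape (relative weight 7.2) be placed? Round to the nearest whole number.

y ≈ 90

With the accent shape, Σw becomes 5.8 + 8.0 + 5.4 + 7.2 = 26.4.
y: target moment 26.4×98 = 2587.2; current 5.8·171 + 8.0·44 + 5.4·110 = 1937.8; the accent shape supplies 649.4, so y = 649.4/7.2 ≈ 90.19.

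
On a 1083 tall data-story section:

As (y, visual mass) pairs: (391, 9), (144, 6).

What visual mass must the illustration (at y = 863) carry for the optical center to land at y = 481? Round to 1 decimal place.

Existing Σw = 15 (9 + 6); existing moment 9·391 + 6·144 = 4383.
Balance at y = 481 requires (4383 + w·863) / (15 + w) = 481.
Solving: w = (481·15 − 4383) / (863 − 481) = 2832 / 382 ≈ 7.41.

w ≈ 7.4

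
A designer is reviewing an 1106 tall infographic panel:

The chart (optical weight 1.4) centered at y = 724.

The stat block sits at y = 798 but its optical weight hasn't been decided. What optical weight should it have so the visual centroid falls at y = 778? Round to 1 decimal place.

Known: weight 1.4 with moment 1.4·724 = 1013.6.
Set Σw·y/Σw = 778: (1013.6 + 798w) = 778·(1.4 + w).
So w = (778·1.4 − 1013.6)/(798 − 778) = 75.6/20 ≈ 3.78.

w ≈ 3.8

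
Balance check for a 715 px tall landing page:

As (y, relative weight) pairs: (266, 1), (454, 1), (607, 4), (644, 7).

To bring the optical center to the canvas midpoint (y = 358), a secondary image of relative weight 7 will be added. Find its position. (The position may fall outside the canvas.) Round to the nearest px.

After adding the secondary image, total weight = 1 + 1 + 4 + 7 + 7 = 20.
Along y: (7656 + 7·y) / 20 = 358 (existing moment 1·266 + 1·454 + 4·607 + 7·644 = 7656) ⇒ y = (7160 − 7656) / 7 ≈ -70.86.

y ≈ -71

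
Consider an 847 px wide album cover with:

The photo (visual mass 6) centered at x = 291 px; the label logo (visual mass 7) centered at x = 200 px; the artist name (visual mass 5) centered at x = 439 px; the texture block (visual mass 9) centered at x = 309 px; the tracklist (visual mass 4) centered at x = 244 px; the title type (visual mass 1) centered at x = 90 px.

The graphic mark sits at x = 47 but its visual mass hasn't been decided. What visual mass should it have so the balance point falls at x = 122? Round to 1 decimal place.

Known weights sum to 6 + 7 + 5 + 9 + 4 + 1 = 32; their moment is 6·291 + 7·200 + 5·439 + 9·309 + 4·244 + 1·90 = 9188.
Balance at x = 122 requires (9188 + w·47) / (32 + w) = 122.
Solving: w = (122·32 − 9188) / (47 − 122) = -5284 / -75 ≈ 70.45.

w ≈ 70.5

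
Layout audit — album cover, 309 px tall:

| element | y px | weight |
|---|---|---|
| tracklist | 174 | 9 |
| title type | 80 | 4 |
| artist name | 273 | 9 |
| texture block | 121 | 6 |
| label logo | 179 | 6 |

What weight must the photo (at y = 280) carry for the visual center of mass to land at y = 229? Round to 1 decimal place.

w ≈ 32.2

Known weights sum to 9 + 4 + 9 + 6 + 6 = 34; their moment is 9·174 + 4·80 + 9·273 + 6·121 + 6·179 = 6143.
Balance at y = 229 requires (6143 + w·280) / (34 + w) = 229.
So w = (229·34 − 6143)/(280 − 229) = 1643/51 ≈ 32.22.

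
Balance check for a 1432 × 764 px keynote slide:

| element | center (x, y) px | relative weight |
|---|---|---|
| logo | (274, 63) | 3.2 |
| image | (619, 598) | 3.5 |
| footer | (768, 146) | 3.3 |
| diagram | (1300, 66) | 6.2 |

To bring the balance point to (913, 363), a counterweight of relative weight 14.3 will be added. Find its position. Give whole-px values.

After adding the counterweight, total weight = 3.2 + 3.5 + 3.3 + 6.2 + 14.3 = 30.5.
x: need Σw·x = 30.5·913 = 27846.5. Existing = 3.2·274 + 3.5·619 + 3.3·768 + 6.2·1300 = 13637.7. Remainder 14208.8 / 14.3 ≈ 993.62.
y: need Σw·y = 30.5·363 = 11071.5. Existing = 3.2·63 + 3.5·598 + 3.3·146 + 6.2·66 = 3185.6. Remainder 7885.9 / 14.3 ≈ 551.46.

(994, 551)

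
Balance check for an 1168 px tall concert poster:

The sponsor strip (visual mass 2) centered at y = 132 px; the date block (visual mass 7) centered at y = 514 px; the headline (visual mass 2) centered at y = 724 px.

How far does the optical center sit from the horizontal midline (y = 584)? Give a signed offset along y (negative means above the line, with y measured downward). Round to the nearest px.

≈ -101 px

Σw = 2 + 7 + 2 = 11.
y: (2·132 + 7·514 + 2·724) / 11 = 5310 / 11 ≈ 482.73
Offset from y = 584: 482.73 − 584 ≈ -101.27.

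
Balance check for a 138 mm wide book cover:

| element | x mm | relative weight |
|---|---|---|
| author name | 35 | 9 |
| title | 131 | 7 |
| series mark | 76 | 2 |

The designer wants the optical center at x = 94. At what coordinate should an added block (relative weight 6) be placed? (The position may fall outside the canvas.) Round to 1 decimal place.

x ≈ 145.3

New total weight: (9 + 7 + 2) + 6 = 24.
x: need Σw·x = 24·94 = 2256. Existing = 9·35 + 7·131 + 2·76 = 1384. Remainder 872 / 6 ≈ 145.33.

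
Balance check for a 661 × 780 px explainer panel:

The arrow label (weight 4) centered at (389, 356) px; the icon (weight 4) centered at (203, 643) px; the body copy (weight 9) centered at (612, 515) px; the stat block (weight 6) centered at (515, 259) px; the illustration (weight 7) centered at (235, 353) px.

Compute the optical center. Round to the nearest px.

(420, 422)

Weights sum to 4 + 4 + 9 + 6 + 7 = 30.
x: (4·389 + 4·203 + 9·612 + 6·515 + 7·235) / 30 = 12611 / 30 ≈ 420.37
y: (4·356 + 4·643 + 9·515 + 6·259 + 7·353) / 30 = 12656 / 30 ≈ 421.87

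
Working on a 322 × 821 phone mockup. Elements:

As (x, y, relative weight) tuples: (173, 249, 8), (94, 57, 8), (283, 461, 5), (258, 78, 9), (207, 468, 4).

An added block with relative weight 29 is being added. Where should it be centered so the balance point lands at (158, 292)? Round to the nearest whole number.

(112, 382)

New total weight: (8 + 8 + 5 + 9 + 4) + 29 = 63.
x: need Σw·x = 63·158 = 9954. Existing = 8·173 + 8·94 + 5·283 + 9·258 + 4·207 = 6701. Remainder 3253 / 29 ≈ 112.17.
y: need Σw·y = 63·292 = 18396. Existing = 8·249 + 8·57 + 5·461 + 9·78 + 4·468 = 7327. Remainder 11069 / 29 ≈ 381.69.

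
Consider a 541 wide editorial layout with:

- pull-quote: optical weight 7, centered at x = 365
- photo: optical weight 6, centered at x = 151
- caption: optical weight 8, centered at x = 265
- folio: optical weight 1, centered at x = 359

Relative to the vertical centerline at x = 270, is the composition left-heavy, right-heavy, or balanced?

Σw = 7 + 6 + 8 + 1 = 22.
Σw·x = 7·365 + 6·151 + 8·265 + 1·359 = 5940, so x̄ = 5940/22 ≈ 270.00.
The centroid 270.00 matches the midline at 270, so the layout is balanced.

balanced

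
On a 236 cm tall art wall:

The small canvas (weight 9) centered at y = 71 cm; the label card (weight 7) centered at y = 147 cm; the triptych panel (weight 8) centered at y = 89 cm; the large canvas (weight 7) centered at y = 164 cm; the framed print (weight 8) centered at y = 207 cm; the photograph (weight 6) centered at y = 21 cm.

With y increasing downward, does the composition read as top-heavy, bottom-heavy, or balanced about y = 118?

Weights sum to 9 + 7 + 8 + 7 + 8 + 6 = 45.
Σw·y = 5310; ȳ = 5310/45 ≈ 118.00.
118.00 = 118 exactly: balanced.

balanced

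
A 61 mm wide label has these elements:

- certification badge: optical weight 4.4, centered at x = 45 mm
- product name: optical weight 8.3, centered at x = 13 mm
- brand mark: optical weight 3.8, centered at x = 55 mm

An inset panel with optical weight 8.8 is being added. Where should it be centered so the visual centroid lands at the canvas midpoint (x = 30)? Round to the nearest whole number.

x ≈ 28

After adding the inset panel, total weight = 4.4 + 8.3 + 3.8 + 8.8 = 25.3.
x: need Σw·x = 25.3·30 = 759.0. Existing = 4.4·45 + 8.3·13 + 3.8·55 = 514.9. Remainder 244.1 / 8.8 ≈ 27.74.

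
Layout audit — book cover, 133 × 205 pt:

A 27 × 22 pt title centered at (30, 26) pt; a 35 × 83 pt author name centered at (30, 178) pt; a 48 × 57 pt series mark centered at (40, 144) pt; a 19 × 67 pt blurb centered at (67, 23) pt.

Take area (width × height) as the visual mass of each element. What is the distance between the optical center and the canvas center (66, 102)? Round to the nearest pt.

Areas → weights: title 27·22 = 594, author name 35·83 = 2905, series mark 48·57 = 2736, blurb 19·67 = 1273; Σw = 7508.
x-moment: 594·30 + 2905·30 + 2736·40 + 1273·67 = 299701; centroid 299701/7508 ≈ 39.92.
y-moment: 594·26 + 2905·178 + 2736·144 + 1273·23 = 955797; centroid 955797/7508 ≈ 127.30.
From (66, 102): dx = -26.08, dy = 25.30, so the distance is √(dx²+dy²) ≈ 36.34.

≈ 36 pt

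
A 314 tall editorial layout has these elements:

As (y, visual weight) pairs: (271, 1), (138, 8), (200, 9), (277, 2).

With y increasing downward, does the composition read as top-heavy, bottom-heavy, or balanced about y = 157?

bottom-heavy

Σw = 1 + 8 + 9 + 2 = 20.
y: (1·271 + 8·138 + 9·200 + 2·277) / 20 = 3729 / 20 ≈ 186.45
186.4 lies below (larger y than) the midline 157, so the layout is bottom-heavy.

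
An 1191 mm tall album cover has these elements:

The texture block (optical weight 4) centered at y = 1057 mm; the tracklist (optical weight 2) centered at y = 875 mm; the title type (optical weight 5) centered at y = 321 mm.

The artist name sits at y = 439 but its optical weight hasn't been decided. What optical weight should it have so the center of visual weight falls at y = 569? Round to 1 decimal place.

Existing Σw = 11 (4 + 2 + 5); existing moment 4·1057 + 2·875 + 5·321 = 7583.
Balance at y = 569 requires (7583 + w·439) / (11 + w) = 569.
So w = (569·11 − 7583)/(439 − 569) = -1324/-130 ≈ 10.18.

w ≈ 10.2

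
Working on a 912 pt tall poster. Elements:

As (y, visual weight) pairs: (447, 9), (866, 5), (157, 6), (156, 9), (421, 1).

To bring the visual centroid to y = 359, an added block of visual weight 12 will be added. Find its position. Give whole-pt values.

y ≈ 330

New total weight: (9 + 5 + 6 + 9 + 1) + 12 = 42.
y: need Σw·y = 42·359 = 15078. Existing = 9·447 + 5·866 + 6·157 + 9·156 + 1·421 = 11120. Remainder 3958 / 12 ≈ 329.83.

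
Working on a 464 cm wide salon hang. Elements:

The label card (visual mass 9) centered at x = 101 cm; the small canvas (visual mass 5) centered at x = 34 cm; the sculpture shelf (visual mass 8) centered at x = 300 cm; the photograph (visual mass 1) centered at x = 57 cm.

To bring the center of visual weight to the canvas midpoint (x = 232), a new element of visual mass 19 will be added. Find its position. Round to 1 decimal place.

After adding the new element, total weight = 9 + 5 + 8 + 1 + 19 = 42.
Along x: (3536 + 19·x) / 42 = 232 (existing moment 9·101 + 5·34 + 8·300 + 1·57 = 3536) ⇒ x = (9744 − 3536) / 19 ≈ 326.74.

x ≈ 326.7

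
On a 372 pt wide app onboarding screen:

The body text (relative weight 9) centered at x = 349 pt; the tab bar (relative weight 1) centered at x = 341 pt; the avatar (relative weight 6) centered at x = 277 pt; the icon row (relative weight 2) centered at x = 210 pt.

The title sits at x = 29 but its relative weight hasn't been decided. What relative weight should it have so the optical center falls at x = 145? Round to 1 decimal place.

Existing Σw = 18 (9 + 1 + 6 + 2); existing moment 9·349 + 1·341 + 6·277 + 2·210 = 5564.
Set Σw·x/Σw = 145: (5564 + 29w) = 145·(18 + w).
So w = (145·18 − 5564)/(29 − 145) = -2954/-116 ≈ 25.47.

w ≈ 25.5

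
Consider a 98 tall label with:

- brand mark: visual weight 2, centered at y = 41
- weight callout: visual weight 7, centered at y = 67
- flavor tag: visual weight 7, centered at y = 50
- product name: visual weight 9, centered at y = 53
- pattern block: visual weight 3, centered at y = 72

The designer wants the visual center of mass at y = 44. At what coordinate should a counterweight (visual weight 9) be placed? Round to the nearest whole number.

New total weight: (2 + 7 + 7 + 9 + 3) + 9 = 37.
y: target moment 37×44 = 1628; current 2·41 + 7·67 + 7·50 + 9·53 + 3·72 = 1594; the counterweight supplies 34, so y = 34/9 ≈ 3.78.

y ≈ 4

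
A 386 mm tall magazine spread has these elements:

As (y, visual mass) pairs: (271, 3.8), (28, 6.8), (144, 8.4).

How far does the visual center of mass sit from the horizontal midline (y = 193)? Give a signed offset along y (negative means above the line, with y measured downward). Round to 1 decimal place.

≈ -65.1 mm

Σw = 3.8 + 6.8 + 8.4 = 19.0.
y-moment: 3.8·271 + 6.8·28 + 8.4·144 = 2429.8; centroid 2429.8/19.0 ≈ 127.88.
Offset from y = 193: 127.88 − 193 ≈ -65.12.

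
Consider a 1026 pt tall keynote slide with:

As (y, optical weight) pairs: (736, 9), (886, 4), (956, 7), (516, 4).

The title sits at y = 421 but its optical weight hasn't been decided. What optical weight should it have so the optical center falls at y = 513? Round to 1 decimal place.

Fixed elements: Σw = 9 + 4 + 7 + 4 = 24, Σw·y = 9·736 + 4·886 + 7·956 + 4·516 = 18924.
Balance at y = 513 requires (18924 + w·421) / (24 + w) = 513.
Solving: w = (513·24 − 18924) / (421 − 513) = -6612 / -92 ≈ 71.87.

w ≈ 71.9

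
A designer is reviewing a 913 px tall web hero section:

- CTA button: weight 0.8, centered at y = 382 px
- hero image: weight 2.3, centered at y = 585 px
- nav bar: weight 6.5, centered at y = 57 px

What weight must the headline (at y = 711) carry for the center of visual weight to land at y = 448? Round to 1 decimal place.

Fixed elements: Σw = 0.8 + 2.3 + 6.5 = 9.6, Σw·y = 0.8·382 + 2.3·585 + 6.5·57 = 2021.6.
Balance at y = 448 requires (2021.6 + w·711) / (9.6 + w) = 448.
Solving: w = (448·9.6 − 2021.6) / (711 − 448) = 2279.2 / 263 ≈ 8.67.

w ≈ 8.7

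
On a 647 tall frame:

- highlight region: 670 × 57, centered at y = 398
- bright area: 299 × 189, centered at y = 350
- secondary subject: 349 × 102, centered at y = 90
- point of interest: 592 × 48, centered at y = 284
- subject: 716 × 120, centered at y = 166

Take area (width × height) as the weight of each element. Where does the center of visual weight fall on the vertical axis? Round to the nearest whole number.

y ≈ 247

Taking area as weight: highlight region 670·57 = 38190, bright area 299·189 = 56511, secondary subject 349·102 = 35598, point of interest 592·48 = 28416, subject 716·120 = 85920. Sum 244635.
y: (38190·398 + 56511·350 + 35598·90 + 28416·284 + 85920·166) / 244635 = 60515154 / 244635 ≈ 247.37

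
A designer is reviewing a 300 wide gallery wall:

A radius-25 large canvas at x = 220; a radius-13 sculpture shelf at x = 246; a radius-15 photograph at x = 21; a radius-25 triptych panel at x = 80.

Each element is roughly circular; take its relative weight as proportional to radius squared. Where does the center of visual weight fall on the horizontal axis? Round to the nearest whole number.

x ≈ 142

r² weights: large canvas 25² = 625, sculpture shelf 13² = 169, photograph 15² = 225, triptych panel 25² = 625. Total = 1644.
x: (625·220 + 169·246 + 225·21 + 625·80) / 1644 = 233799 / 1644 ≈ 142.21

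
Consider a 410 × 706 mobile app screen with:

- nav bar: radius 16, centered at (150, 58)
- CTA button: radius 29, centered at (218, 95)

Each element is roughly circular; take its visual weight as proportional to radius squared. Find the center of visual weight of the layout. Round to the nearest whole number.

(202, 86)

r² weights: nav bar 16² = 256, CTA button 29² = 841. Total = 1097.
x: (256·150 + 841·218) / 1097 = 221738 / 1097 ≈ 202.13
y: (256·58 + 841·95) / 1097 = 94743 / 1097 ≈ 86.37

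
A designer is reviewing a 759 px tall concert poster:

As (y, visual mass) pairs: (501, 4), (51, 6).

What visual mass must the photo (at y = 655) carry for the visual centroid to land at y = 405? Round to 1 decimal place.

Known weights sum to 4 + 6 = 10; their moment is 4·501 + 6·51 = 2310.
For the centroid to hit 405: (2310 + w·655) / (10 + w) = 405.
Solving: w = (405·10 − 2310) / (655 − 405) = 1740 / 250 ≈ 6.96.

w ≈ 7.0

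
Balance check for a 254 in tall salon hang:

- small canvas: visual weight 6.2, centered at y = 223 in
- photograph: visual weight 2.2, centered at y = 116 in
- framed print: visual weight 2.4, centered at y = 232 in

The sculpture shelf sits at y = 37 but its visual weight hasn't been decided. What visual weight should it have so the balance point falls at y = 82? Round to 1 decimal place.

Known weights sum to 6.2 + 2.2 + 2.4 = 10.8; their moment is 6.2·223 + 2.2·116 + 2.4·232 = 2194.6.
For the centroid to hit 82: (2194.6 + w·37) / (10.8 + w) = 82.
Rearranging, w·(37 − 82) = 82·10.8 − 2194.6 = -1309.0, so w ≈ -1309.0/-45 = 29.09.

w ≈ 29.1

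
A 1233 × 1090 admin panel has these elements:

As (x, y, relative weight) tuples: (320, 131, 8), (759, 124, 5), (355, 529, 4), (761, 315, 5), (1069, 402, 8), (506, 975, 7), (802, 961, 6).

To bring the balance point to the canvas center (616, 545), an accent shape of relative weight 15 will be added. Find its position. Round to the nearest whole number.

(483, 696)

New total weight: (8 + 5 + 4 + 5 + 8 + 7 + 6) + 15 = 58.
x: target moment 58×616 = 35728; current 8·320 + 5·759 + 4·355 + 5·761 + 8·1069 + 7·506 + 6·802 = 28486; the accent shape supplies 7242, so x = 7242/15 ≈ 482.80.
y: target moment 58×545 = 31610; current 8·131 + 5·124 + 4·529 + 5·315 + 8·402 + 7·975 + 6·961 = 21166; the accent shape supplies 10444, so y = 10444/15 ≈ 696.27.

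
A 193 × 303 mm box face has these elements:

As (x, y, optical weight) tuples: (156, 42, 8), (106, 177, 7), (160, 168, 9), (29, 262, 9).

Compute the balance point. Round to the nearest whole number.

Σw = 8 + 7 + 9 + 9 = 33.
x: (8·156 + 7·106 + 9·160 + 9·29) / 33 = 3691 / 33 ≈ 111.85
y: (8·42 + 7·177 + 9·168 + 9·262) / 33 = 5445 / 33 ≈ 165.00

(112, 165)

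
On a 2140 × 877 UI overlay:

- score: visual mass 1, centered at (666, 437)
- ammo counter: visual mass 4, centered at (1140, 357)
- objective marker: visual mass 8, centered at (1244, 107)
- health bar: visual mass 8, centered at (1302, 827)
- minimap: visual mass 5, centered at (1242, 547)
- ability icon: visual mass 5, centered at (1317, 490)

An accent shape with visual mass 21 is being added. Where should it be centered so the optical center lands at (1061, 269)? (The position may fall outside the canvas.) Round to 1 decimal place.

With the accent shape, Σw becomes 1 + 4 + 8 + 8 + 5 + 5 + 21 = 52.
x: need Σw·x = 52·1061 = 55172. Existing = 1·666 + 4·1140 + 8·1244 + 8·1302 + 5·1242 + 5·1317 = 38389. Remainder 16783 / 21 ≈ 799.19.
y: need Σw·y = 52·269 = 13988. Existing = 1·437 + 4·357 + 8·107 + 8·827 + 5·547 + 5·490 = 14522. Remainder -534 / 21 ≈ -25.43.

(799.2, -25.4)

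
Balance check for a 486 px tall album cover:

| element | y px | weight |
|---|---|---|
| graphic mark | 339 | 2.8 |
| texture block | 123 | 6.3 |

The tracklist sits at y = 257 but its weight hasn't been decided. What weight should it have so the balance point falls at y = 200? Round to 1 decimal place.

Known weights sum to 2.8 + 6.3 = 9.1; their moment is 2.8·339 + 6.3·123 = 1724.1.
Set Σw·y/Σw = 200: (1724.1 + 257w) = 200·(9.1 + w).
So w = (200·9.1 − 1724.1)/(257 − 200) = 95.9/57 ≈ 1.68.

w ≈ 1.7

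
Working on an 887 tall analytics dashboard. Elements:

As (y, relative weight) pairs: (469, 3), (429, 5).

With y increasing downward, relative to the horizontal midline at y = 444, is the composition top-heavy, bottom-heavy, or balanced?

balanced

Weights sum to 3 + 5 = 8.
y-moment: 3·469 + 5·429 = 3552; centroid 3552/8 ≈ 444.00.
That equals the midline 444 — balanced.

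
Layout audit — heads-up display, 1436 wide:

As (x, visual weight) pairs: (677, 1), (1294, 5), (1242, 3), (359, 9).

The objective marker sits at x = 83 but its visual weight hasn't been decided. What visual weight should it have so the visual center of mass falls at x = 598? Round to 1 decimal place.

w ≈ 6.5

Known weights sum to 1 + 5 + 3 + 9 = 18; their moment is 1·677 + 5·1294 + 3·1242 + 9·359 = 14104.
Set Σw·x/Σw = 598: (14104 + 83w) = 598·(18 + w).
So w = (598·18 − 14104)/(83 − 598) = -3340/-515 ≈ 6.49.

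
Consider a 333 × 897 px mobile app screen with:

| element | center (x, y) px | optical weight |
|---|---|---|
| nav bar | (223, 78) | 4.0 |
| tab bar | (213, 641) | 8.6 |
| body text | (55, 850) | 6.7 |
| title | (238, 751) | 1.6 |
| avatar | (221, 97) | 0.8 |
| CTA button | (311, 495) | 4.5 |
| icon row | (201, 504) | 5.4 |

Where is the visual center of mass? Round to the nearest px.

(194, 562)

Σw = 4.0 + 8.6 + 6.7 + 1.6 + 0.8 + 4.5 + 5.4 = 31.6.
Σw·x = 6134.8; x̄ = 6134.8/31.6 ≈ 194.14.
y: moment 17747.9 / weight 31.6 ≈ 561.64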